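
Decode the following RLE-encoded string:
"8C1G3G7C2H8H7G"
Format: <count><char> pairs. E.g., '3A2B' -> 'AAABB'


Expanding each <count><char> pair:
  8C -> 'CCCCCCCC'
  1G -> 'G'
  3G -> 'GGG'
  7C -> 'CCCCCCC'
  2H -> 'HH'
  8H -> 'HHHHHHHH'
  7G -> 'GGGGGGG'

Decoded = CCCCCCCCGGGGCCCCCCCHHHHHHHHHHGGGGGGG


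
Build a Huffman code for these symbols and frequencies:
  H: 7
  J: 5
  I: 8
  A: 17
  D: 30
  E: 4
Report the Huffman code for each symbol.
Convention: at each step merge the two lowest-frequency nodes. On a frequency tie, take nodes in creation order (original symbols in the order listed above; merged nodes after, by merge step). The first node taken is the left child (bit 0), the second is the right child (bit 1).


Huffman tree construction:
Step 1: Merge E(4) + J(5) = 9
Step 2: Merge H(7) + I(8) = 15
Step 3: Merge (E+J)(9) + (H+I)(15) = 24
Step 4: Merge A(17) + ((E+J)+(H+I))(24) = 41
Step 5: Merge D(30) + (A+((E+J)+(H+I)))(41) = 71
Read each symbol's code off the tree from the root (left child = 0, right child = 1).

Codes:
  H: 1110 (length 4)
  J: 1101 (length 4)
  I: 1111 (length 4)
  A: 10 (length 2)
  D: 0 (length 1)
  E: 1100 (length 4)
Average code length: 160/71 = 2.2535 bits/symbol


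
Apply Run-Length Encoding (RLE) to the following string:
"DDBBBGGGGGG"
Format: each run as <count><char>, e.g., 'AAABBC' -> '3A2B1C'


Scanning runs left to right:
  i=0: run of 'D' x 2 -> '2D'
  i=2: run of 'B' x 3 -> '3B'
  i=5: run of 'G' x 6 -> '6G'

RLE = 2D3B6G


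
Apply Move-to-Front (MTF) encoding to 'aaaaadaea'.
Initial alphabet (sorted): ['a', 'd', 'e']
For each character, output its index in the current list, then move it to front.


MTF encoding:
'a': index 0 in ['a', 'd', 'e'] -> ['a', 'd', 'e']
'a': index 0 in ['a', 'd', 'e'] -> ['a', 'd', 'e']
'a': index 0 in ['a', 'd', 'e'] -> ['a', 'd', 'e']
'a': index 0 in ['a', 'd', 'e'] -> ['a', 'd', 'e']
'a': index 0 in ['a', 'd', 'e'] -> ['a', 'd', 'e']
'd': index 1 in ['a', 'd', 'e'] -> ['d', 'a', 'e']
'a': index 1 in ['d', 'a', 'e'] -> ['a', 'd', 'e']
'e': index 2 in ['a', 'd', 'e'] -> ['e', 'a', 'd']
'a': index 1 in ['e', 'a', 'd'] -> ['a', 'e', 'd']


Output: [0, 0, 0, 0, 0, 1, 1, 2, 1]


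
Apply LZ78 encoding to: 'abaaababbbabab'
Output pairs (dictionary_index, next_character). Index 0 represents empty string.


LZ78 encoding steps:
Dictionary: {0: ''}
Step 1: w='' (idx 0), next='a' -> output (0, 'a'), add 'a' as idx 1
Step 2: w='' (idx 0), next='b' -> output (0, 'b'), add 'b' as idx 2
Step 3: w='a' (idx 1), next='a' -> output (1, 'a'), add 'aa' as idx 3
Step 4: w='a' (idx 1), next='b' -> output (1, 'b'), add 'ab' as idx 4
Step 5: w='ab' (idx 4), next='b' -> output (4, 'b'), add 'abb' as idx 5
Step 6: w='b' (idx 2), next='a' -> output (2, 'a'), add 'ba' as idx 6
Step 7: w='ba' (idx 6), next='b' -> output (6, 'b'), add 'bab' as idx 7


Encoded: [(0, 'a'), (0, 'b'), (1, 'a'), (1, 'b'), (4, 'b'), (2, 'a'), (6, 'b')]


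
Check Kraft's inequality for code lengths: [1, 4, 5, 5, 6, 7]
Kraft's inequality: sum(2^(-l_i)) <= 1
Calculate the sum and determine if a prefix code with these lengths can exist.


Sum = 2^(-1) + 2^(-4) + 2^(-5) + 2^(-5) + 2^(-6) + 2^(-7)
    = 0.5 + 0.0625 + 0.03125 + 0.03125 + 0.015625 + 0.0078125
    = 83/128 = 0.6484375
Since 0.6484375 <= 1, Kraft's inequality IS satisfied.
A prefix code with these lengths CAN exist.

Kraft sum = 0.6484375. Satisfied.


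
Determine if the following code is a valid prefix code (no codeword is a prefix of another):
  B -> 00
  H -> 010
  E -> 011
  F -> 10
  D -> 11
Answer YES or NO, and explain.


Checking each pair (does one codeword prefix another?):
  B='00' vs H='010': no prefix
  B='00' vs E='011': no prefix
  B='00' vs F='10': no prefix
  B='00' vs D='11': no prefix
  H='010' vs B='00': no prefix
  H='010' vs E='011': no prefix
  H='010' vs F='10': no prefix
  H='010' vs D='11': no prefix
  E='011' vs B='00': no prefix
  E='011' vs H='010': no prefix
  E='011' vs F='10': no prefix
  E='011' vs D='11': no prefix
  F='10' vs B='00': no prefix
  F='10' vs H='010': no prefix
  F='10' vs E='011': no prefix
  F='10' vs D='11': no prefix
  D='11' vs B='00': no prefix
  D='11' vs H='010': no prefix
  D='11' vs E='011': no prefix
  D='11' vs F='10': no prefix
No violation found over all pairs.

YES -- this is a valid prefix code. No codeword is a prefix of any other codeword.


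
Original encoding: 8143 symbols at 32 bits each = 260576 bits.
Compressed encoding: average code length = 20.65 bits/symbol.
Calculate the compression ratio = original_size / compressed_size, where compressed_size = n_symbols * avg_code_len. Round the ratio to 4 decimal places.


original_size = n_symbols * orig_bits = 8143 * 32 = 260576 bits
compressed_size = n_symbols * avg_code_len = 8143 * 20.65 = 168152.95 bits
ratio = original_size / compressed_size = 260576 / 168152.95 = 1.5496

Compression ratio = 1.5496


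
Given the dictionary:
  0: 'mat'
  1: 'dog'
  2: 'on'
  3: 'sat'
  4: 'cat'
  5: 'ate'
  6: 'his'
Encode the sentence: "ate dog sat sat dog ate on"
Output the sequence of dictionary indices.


Look up each word in the dictionary:
  'ate' -> 5
  'dog' -> 1
  'sat' -> 3
  'sat' -> 3
  'dog' -> 1
  'ate' -> 5
  'on' -> 2

Encoded: [5, 1, 3, 3, 1, 5, 2]


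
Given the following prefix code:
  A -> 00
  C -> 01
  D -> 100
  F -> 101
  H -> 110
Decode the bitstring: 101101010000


Decoding step by step:
Bits 101 -> F
Bits 101 -> F
Bits 01 -> C
Bits 00 -> A
Bits 00 -> A


Decoded message: FFCAA


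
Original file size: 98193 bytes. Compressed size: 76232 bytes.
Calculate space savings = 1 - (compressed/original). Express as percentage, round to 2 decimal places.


ratio = compressed/original = 76232/98193 = 0.776349
savings = 1 - ratio = 1 - 0.776349 = 0.223651
as a percentage: 0.223651 * 100 = 22.37%

Space savings = 1 - 76232/98193 = 22.37%


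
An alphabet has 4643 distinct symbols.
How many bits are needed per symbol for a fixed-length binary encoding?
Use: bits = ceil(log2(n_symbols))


log2(4643) = 12.1808
Bracket: 2^12 = 4096 < 4643 <= 2^13 = 8192
So ceil(log2(4643)) = 13

bits = ceil(log2(4643)) = ceil(12.1808) = 13 bits


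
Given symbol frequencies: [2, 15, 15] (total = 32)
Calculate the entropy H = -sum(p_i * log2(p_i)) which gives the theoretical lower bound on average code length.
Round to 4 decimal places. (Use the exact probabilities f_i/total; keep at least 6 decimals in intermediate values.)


Per-symbol terms -p_i * log2(p_i) with p_i = f_i/32:
  p = 2/32 = 0.062500: log2(p) = -4.000000, -p*log2(p) = 0.250000
  p = 15/32 = 0.468750: log2(p) = -1.093109, -p*log2(p) = 0.512395
  p = 15/32 = 0.468750: log2(p) = -1.093109, -p*log2(p) = 0.512395
H = 0.250000 + 0.512395 + 0.512395 = 1.274790

H = 1.2748 bits/symbol


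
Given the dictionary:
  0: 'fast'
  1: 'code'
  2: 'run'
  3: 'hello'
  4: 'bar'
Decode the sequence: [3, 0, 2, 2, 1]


Look up each index in the dictionary:
  3 -> 'hello'
  0 -> 'fast'
  2 -> 'run'
  2 -> 'run'
  1 -> 'code'

Decoded: "hello fast run run code"


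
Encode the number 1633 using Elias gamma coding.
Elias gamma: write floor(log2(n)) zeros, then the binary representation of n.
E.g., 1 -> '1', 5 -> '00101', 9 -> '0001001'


num_bits = floor(log2(1633)) + 1 = 11
leading_zeros = num_bits - 1 = 10
binary(1633) = 11001100001

Elias gamma(1633) = '0000000000' + '11001100001' = 000000000011001100001 (21 bits)


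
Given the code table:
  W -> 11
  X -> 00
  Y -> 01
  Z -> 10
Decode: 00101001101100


Decoding:
00 -> X
10 -> Z
10 -> Z
01 -> Y
10 -> Z
11 -> W
00 -> X


Result: XZZYZWX


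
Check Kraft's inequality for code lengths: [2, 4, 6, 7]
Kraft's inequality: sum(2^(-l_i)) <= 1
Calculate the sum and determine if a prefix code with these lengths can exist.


Sum = 2^(-2) + 2^(-4) + 2^(-6) + 2^(-7)
    = 0.25 + 0.0625 + 0.015625 + 0.0078125
    = 43/128 = 0.3359375
Since 0.3359375 <= 1, Kraft's inequality IS satisfied.
A prefix code with these lengths CAN exist.

Kraft sum = 0.3359375. Satisfied.


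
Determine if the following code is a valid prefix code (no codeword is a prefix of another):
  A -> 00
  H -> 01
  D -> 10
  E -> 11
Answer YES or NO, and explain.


Checking each pair (does one codeword prefix another?):
  A='00' vs H='01': no prefix
  A='00' vs D='10': no prefix
  A='00' vs E='11': no prefix
  H='01' vs A='00': no prefix
  H='01' vs D='10': no prefix
  H='01' vs E='11': no prefix
  D='10' vs A='00': no prefix
  D='10' vs H='01': no prefix
  D='10' vs E='11': no prefix
  E='11' vs A='00': no prefix
  E='11' vs H='01': no prefix
  E='11' vs D='10': no prefix
No violation found over all pairs.

YES -- this is a valid prefix code. No codeword is a prefix of any other codeword.


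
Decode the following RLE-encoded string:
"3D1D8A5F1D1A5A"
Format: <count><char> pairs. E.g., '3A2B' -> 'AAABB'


Expanding each <count><char> pair:
  3D -> 'DDD'
  1D -> 'D'
  8A -> 'AAAAAAAA'
  5F -> 'FFFFF'
  1D -> 'D'
  1A -> 'A'
  5A -> 'AAAAA'

Decoded = DDDDAAAAAAAAFFFFFDAAAAAA


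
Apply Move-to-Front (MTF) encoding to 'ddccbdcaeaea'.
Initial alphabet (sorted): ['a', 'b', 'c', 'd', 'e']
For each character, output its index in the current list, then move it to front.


MTF encoding:
'd': index 3 in ['a', 'b', 'c', 'd', 'e'] -> ['d', 'a', 'b', 'c', 'e']
'd': index 0 in ['d', 'a', 'b', 'c', 'e'] -> ['d', 'a', 'b', 'c', 'e']
'c': index 3 in ['d', 'a', 'b', 'c', 'e'] -> ['c', 'd', 'a', 'b', 'e']
'c': index 0 in ['c', 'd', 'a', 'b', 'e'] -> ['c', 'd', 'a', 'b', 'e']
'b': index 3 in ['c', 'd', 'a', 'b', 'e'] -> ['b', 'c', 'd', 'a', 'e']
'd': index 2 in ['b', 'c', 'd', 'a', 'e'] -> ['d', 'b', 'c', 'a', 'e']
'c': index 2 in ['d', 'b', 'c', 'a', 'e'] -> ['c', 'd', 'b', 'a', 'e']
'a': index 3 in ['c', 'd', 'b', 'a', 'e'] -> ['a', 'c', 'd', 'b', 'e']
'e': index 4 in ['a', 'c', 'd', 'b', 'e'] -> ['e', 'a', 'c', 'd', 'b']
'a': index 1 in ['e', 'a', 'c', 'd', 'b'] -> ['a', 'e', 'c', 'd', 'b']
'e': index 1 in ['a', 'e', 'c', 'd', 'b'] -> ['e', 'a', 'c', 'd', 'b']
'a': index 1 in ['e', 'a', 'c', 'd', 'b'] -> ['a', 'e', 'c', 'd', 'b']


Output: [3, 0, 3, 0, 3, 2, 2, 3, 4, 1, 1, 1]


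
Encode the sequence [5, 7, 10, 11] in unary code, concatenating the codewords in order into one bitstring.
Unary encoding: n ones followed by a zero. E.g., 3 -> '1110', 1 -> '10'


Encode each number as n ones followed by a terminating 0:
  5 -> 111110 (6 bits)
  7 -> 11111110 (8 bits)
  10 -> 11111111110 (11 bits)
  11 -> 111111111110 (12 bits)
Total length = 6 + 8 + 11 + 12 = 37 bits.

Unary([5, 7, 10, 11]) = 1111101111111011111111110111111111110 (37 bits)


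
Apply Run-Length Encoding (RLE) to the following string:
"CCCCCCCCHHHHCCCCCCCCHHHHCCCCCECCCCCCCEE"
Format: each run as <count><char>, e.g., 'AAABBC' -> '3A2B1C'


Scanning runs left to right:
  i=0: run of 'C' x 8 -> '8C'
  i=8: run of 'H' x 4 -> '4H'
  i=12: run of 'C' x 8 -> '8C'
  i=20: run of 'H' x 4 -> '4H'
  i=24: run of 'C' x 5 -> '5C'
  i=29: run of 'E' x 1 -> '1E'
  i=30: run of 'C' x 7 -> '7C'
  i=37: run of 'E' x 2 -> '2E'

RLE = 8C4H8C4H5C1E7C2E


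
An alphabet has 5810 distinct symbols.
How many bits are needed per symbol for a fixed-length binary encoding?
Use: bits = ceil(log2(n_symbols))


log2(5810) = 12.5043
Bracket: 2^12 = 4096 < 5810 <= 2^13 = 8192
So ceil(log2(5810)) = 13

bits = ceil(log2(5810)) = ceil(12.5043) = 13 bits


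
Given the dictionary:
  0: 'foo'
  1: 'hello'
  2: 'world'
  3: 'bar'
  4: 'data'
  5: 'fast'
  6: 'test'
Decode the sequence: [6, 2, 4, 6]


Look up each index in the dictionary:
  6 -> 'test'
  2 -> 'world'
  4 -> 'data'
  6 -> 'test'

Decoded: "test world data test"


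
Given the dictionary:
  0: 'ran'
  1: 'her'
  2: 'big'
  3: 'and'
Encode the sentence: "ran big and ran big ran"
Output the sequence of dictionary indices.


Look up each word in the dictionary:
  'ran' -> 0
  'big' -> 2
  'and' -> 3
  'ran' -> 0
  'big' -> 2
  'ran' -> 0

Encoded: [0, 2, 3, 0, 2, 0]


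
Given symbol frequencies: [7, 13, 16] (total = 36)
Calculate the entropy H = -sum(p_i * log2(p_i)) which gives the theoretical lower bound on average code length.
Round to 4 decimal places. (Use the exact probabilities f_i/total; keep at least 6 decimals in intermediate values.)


Per-symbol terms -p_i * log2(p_i) with p_i = f_i/36:
  p = 7/36 = 0.194444: log2(p) = -2.362570, -p*log2(p) = 0.459389
  p = 13/36 = 0.361111: log2(p) = -1.469485, -p*log2(p) = 0.530647
  p = 16/36 = 0.444444: log2(p) = -1.169925, -p*log2(p) = 0.519967
H = 0.459389 + 0.530647 + 0.519967 = 1.510003

H = 1.51 bits/symbol


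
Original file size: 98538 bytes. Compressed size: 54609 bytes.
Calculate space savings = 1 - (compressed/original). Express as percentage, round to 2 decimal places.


ratio = compressed/original = 54609/98538 = 0.554192
savings = 1 - ratio = 1 - 0.554192 = 0.445808
as a percentage: 0.445808 * 100 = 44.58%

Space savings = 1 - 54609/98538 = 44.58%


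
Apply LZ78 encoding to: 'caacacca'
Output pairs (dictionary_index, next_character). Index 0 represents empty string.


LZ78 encoding steps:
Dictionary: {0: ''}
Step 1: w='' (idx 0), next='c' -> output (0, 'c'), add 'c' as idx 1
Step 2: w='' (idx 0), next='a' -> output (0, 'a'), add 'a' as idx 2
Step 3: w='a' (idx 2), next='c' -> output (2, 'c'), add 'ac' as idx 3
Step 4: w='ac' (idx 3), next='c' -> output (3, 'c'), add 'acc' as idx 4
Step 5: w='a' (idx 2), end of input -> output (2, '')


Encoded: [(0, 'c'), (0, 'a'), (2, 'c'), (3, 'c'), (2, '')]


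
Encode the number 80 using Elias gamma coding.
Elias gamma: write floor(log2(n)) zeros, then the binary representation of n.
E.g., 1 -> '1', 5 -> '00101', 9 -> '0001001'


num_bits = floor(log2(80)) + 1 = 7
leading_zeros = num_bits - 1 = 6
binary(80) = 1010000

Elias gamma(80) = '000000' + '1010000' = 0000001010000 (13 bits)


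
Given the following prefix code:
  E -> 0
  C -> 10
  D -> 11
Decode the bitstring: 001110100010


Decoding step by step:
Bits 0 -> E
Bits 0 -> E
Bits 11 -> D
Bits 10 -> C
Bits 10 -> C
Bits 0 -> E
Bits 0 -> E
Bits 10 -> C


Decoded message: EEDCCEEC


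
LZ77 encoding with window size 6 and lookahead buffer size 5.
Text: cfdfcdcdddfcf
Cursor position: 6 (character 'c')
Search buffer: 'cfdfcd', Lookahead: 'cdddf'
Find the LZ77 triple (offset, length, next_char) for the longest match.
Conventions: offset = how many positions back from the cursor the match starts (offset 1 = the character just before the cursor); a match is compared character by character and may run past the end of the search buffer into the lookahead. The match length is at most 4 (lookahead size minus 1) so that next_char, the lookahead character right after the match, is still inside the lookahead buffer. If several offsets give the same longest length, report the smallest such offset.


Try each offset into the search buffer:
  offset=1 (pos 5, char 'd'): match length 0
  offset=2 (pos 4, char 'c'): match length 2
  offset=3 (pos 3, char 'f'): match length 0
  offset=4 (pos 2, char 'd'): match length 0
  offset=5 (pos 1, char 'f'): match length 0
  offset=6 (pos 0, char 'c'): match length 1
Longest match has length 2 at offset 2.
next_char = character at position 6 + 2 = 8 -> 'd'

Best match: offset=2, length=2 (matching 'cd' starting at position 4)
LZ77 triple: (2, 2, 'd')


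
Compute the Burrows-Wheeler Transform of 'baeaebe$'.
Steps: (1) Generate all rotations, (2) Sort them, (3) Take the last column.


Rotations (sorted):
  0: $baeaebe -> last char: e
  1: aeaebe$b -> last char: b
  2: aebe$bae -> last char: e
  3: baeaebe$ -> last char: $
  4: be$baeae -> last char: e
  5: e$baeaeb -> last char: b
  6: eaebe$ba -> last char: a
  7: ebe$baea -> last char: a


BWT = ebe$ebaa


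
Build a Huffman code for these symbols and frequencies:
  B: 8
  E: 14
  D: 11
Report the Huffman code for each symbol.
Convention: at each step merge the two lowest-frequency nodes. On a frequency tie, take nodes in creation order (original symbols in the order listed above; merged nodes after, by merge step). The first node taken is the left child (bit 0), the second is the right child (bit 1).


Huffman tree construction:
Step 1: Merge B(8) + D(11) = 19
Step 2: Merge E(14) + (B+D)(19) = 33
Read each symbol's code off the tree from the root (left child = 0, right child = 1).

Codes:
  B: 10 (length 2)
  E: 0 (length 1)
  D: 11 (length 2)
Average code length: 52/33 = 1.5758 bits/symbol


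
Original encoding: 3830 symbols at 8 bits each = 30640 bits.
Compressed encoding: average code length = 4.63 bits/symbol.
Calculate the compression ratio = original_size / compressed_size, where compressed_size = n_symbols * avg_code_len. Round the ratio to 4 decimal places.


original_size = n_symbols * orig_bits = 3830 * 8 = 30640 bits
compressed_size = n_symbols * avg_code_len = 3830 * 4.63 = 17732.9 bits
ratio = original_size / compressed_size = 30640 / 17732.9 = 1.7279

Compression ratio = 1.7279


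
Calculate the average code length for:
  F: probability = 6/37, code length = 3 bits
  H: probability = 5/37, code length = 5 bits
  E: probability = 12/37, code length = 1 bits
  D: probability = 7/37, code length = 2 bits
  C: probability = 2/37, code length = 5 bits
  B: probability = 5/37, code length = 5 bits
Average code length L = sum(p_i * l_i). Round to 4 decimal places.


Weighted contributions p_i * l_i:
  F: (6/37) * 3 = 18/37
  H: (5/37) * 5 = 25/37
  E: (12/37) * 1 = 12/37
  D: (7/37) * 2 = 14/37
  C: (2/37) * 5 = 10/37
  B: (5/37) * 5 = 25/37
Sum = (18 + 25 + 12 + 14 + 10 + 25)/37 = 104/37

L = 104/37 = 2.8108 bits/symbol


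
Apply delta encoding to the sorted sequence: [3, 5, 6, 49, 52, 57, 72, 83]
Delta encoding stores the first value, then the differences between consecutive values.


First value: 3
Deltas:
  5 - 3 = 2
  6 - 5 = 1
  49 - 6 = 43
  52 - 49 = 3
  57 - 52 = 5
  72 - 57 = 15
  83 - 72 = 11


Delta encoded: [3, 2, 1, 43, 3, 5, 15, 11]


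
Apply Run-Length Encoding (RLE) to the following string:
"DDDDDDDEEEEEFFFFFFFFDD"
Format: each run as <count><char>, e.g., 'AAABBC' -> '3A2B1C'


Scanning runs left to right:
  i=0: run of 'D' x 7 -> '7D'
  i=7: run of 'E' x 5 -> '5E'
  i=12: run of 'F' x 8 -> '8F'
  i=20: run of 'D' x 2 -> '2D'

RLE = 7D5E8F2D


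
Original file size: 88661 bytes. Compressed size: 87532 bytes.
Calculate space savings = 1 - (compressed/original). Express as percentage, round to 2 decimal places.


ratio = compressed/original = 87532/88661 = 0.987266
savings = 1 - ratio = 1 - 0.987266 = 0.012734
as a percentage: 0.012734 * 100 = 1.27%

Space savings = 1 - 87532/88661 = 1.27%


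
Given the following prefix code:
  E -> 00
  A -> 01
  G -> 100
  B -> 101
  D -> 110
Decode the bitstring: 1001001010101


Decoding step by step:
Bits 100 -> G
Bits 100 -> G
Bits 101 -> B
Bits 01 -> A
Bits 01 -> A


Decoded message: GGBAA


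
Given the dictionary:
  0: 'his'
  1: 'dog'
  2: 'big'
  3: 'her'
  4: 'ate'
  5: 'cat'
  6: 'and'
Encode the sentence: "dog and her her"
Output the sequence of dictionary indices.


Look up each word in the dictionary:
  'dog' -> 1
  'and' -> 6
  'her' -> 3
  'her' -> 3

Encoded: [1, 6, 3, 3]


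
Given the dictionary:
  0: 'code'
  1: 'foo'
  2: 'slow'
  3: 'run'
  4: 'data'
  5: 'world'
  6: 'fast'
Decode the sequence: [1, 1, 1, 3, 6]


Look up each index in the dictionary:
  1 -> 'foo'
  1 -> 'foo'
  1 -> 'foo'
  3 -> 'run'
  6 -> 'fast'

Decoded: "foo foo foo run fast"


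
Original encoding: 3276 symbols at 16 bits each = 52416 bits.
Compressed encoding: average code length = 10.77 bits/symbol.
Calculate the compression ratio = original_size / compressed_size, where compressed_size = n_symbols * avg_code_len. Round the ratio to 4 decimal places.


original_size = n_symbols * orig_bits = 3276 * 16 = 52416 bits
compressed_size = n_symbols * avg_code_len = 3276 * 10.77 = 35282.52 bits
ratio = original_size / compressed_size = 52416 / 35282.52 = 1.4856

Compression ratio = 1.4856


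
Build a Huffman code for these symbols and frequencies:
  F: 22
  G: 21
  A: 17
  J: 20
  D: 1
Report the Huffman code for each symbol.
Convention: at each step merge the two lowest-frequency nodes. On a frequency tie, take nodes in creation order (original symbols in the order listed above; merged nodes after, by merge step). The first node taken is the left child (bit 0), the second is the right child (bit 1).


Huffman tree construction:
Step 1: Merge D(1) + A(17) = 18
Step 2: Merge (D+A)(18) + J(20) = 38
Step 3: Merge G(21) + F(22) = 43
Step 4: Merge ((D+A)+J)(38) + (G+F)(43) = 81
Read each symbol's code off the tree from the root (left child = 0, right child = 1).

Codes:
  F: 11 (length 2)
  G: 10 (length 2)
  A: 001 (length 3)
  J: 01 (length 2)
  D: 000 (length 3)
Average code length: 180/81 = 2.2222 bits/symbol


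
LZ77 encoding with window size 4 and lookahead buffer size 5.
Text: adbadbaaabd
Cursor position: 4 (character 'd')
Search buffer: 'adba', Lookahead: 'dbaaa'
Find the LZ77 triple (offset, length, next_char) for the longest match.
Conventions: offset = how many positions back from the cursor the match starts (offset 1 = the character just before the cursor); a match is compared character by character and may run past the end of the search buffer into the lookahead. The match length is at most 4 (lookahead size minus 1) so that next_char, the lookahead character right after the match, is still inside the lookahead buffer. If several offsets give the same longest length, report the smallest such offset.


Try each offset into the search buffer:
  offset=1 (pos 3, char 'a'): match length 0
  offset=2 (pos 2, char 'b'): match length 0
  offset=3 (pos 1, char 'd'): match length 3
  offset=4 (pos 0, char 'a'): match length 0
Longest match has length 3 at offset 3.
next_char = character at position 4 + 3 = 7 -> 'a'

Best match: offset=3, length=3 (matching 'dba' starting at position 1)
LZ77 triple: (3, 3, 'a')


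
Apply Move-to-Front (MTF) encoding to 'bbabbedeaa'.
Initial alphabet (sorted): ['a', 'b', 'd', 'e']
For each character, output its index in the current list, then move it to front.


MTF encoding:
'b': index 1 in ['a', 'b', 'd', 'e'] -> ['b', 'a', 'd', 'e']
'b': index 0 in ['b', 'a', 'd', 'e'] -> ['b', 'a', 'd', 'e']
'a': index 1 in ['b', 'a', 'd', 'e'] -> ['a', 'b', 'd', 'e']
'b': index 1 in ['a', 'b', 'd', 'e'] -> ['b', 'a', 'd', 'e']
'b': index 0 in ['b', 'a', 'd', 'e'] -> ['b', 'a', 'd', 'e']
'e': index 3 in ['b', 'a', 'd', 'e'] -> ['e', 'b', 'a', 'd']
'd': index 3 in ['e', 'b', 'a', 'd'] -> ['d', 'e', 'b', 'a']
'e': index 1 in ['d', 'e', 'b', 'a'] -> ['e', 'd', 'b', 'a']
'a': index 3 in ['e', 'd', 'b', 'a'] -> ['a', 'e', 'd', 'b']
'a': index 0 in ['a', 'e', 'd', 'b'] -> ['a', 'e', 'd', 'b']


Output: [1, 0, 1, 1, 0, 3, 3, 1, 3, 0]


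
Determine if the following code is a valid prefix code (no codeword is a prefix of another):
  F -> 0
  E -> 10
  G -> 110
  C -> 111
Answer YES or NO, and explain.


Checking each pair (does one codeword prefix another?):
  F='0' vs E='10': no prefix
  F='0' vs G='110': no prefix
  F='0' vs C='111': no prefix
  E='10' vs F='0': no prefix
  E='10' vs G='110': no prefix
  E='10' vs C='111': no prefix
  G='110' vs F='0': no prefix
  G='110' vs E='10': no prefix
  G='110' vs C='111': no prefix
  C='111' vs F='0': no prefix
  C='111' vs E='10': no prefix
  C='111' vs G='110': no prefix
No violation found over all pairs.

YES -- this is a valid prefix code. No codeword is a prefix of any other codeword.


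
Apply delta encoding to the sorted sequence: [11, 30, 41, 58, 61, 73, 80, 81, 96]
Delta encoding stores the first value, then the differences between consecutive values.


First value: 11
Deltas:
  30 - 11 = 19
  41 - 30 = 11
  58 - 41 = 17
  61 - 58 = 3
  73 - 61 = 12
  80 - 73 = 7
  81 - 80 = 1
  96 - 81 = 15


Delta encoded: [11, 19, 11, 17, 3, 12, 7, 1, 15]


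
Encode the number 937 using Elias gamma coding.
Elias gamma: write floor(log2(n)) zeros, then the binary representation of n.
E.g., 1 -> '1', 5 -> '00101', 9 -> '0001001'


num_bits = floor(log2(937)) + 1 = 10
leading_zeros = num_bits - 1 = 9
binary(937) = 1110101001

Elias gamma(937) = '000000000' + '1110101001' = 0000000001110101001 (19 bits)


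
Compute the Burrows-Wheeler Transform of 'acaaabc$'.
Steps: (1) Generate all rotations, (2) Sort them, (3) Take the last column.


Rotations (sorted):
  0: $acaaabc -> last char: c
  1: aaabc$ac -> last char: c
  2: aabc$aca -> last char: a
  3: abc$acaa -> last char: a
  4: acaaabc$ -> last char: $
  5: bc$acaaa -> last char: a
  6: c$acaaab -> last char: b
  7: caaabc$a -> last char: a


BWT = ccaa$aba


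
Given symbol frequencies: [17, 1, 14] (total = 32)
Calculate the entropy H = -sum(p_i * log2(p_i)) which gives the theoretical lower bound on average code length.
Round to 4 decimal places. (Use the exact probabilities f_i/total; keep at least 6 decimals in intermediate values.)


Per-symbol terms -p_i * log2(p_i) with p_i = f_i/32:
  p = 17/32 = 0.531250: log2(p) = -0.912537, -p*log2(p) = 0.484785
  p = 1/32 = 0.031250: log2(p) = -5.000000, -p*log2(p) = 0.156250
  p = 14/32 = 0.437500: log2(p) = -1.192645, -p*log2(p) = 0.521782
H = 0.484785 + 0.156250 + 0.521782 = 1.162817

H = 1.1628 bits/symbol


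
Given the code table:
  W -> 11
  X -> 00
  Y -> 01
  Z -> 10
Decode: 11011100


Decoding:
11 -> W
01 -> Y
11 -> W
00 -> X


Result: WYWX


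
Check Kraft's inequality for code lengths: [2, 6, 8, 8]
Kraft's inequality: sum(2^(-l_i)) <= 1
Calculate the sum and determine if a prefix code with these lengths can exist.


Sum = 2^(-2) + 2^(-6) + 2^(-8) + 2^(-8)
    = 0.25 + 0.015625 + 0.00390625 + 0.00390625
    = 70/256 = 0.2734375
Since 0.2734375 <= 1, Kraft's inequality IS satisfied.
A prefix code with these lengths CAN exist.

Kraft sum = 0.2734375. Satisfied.


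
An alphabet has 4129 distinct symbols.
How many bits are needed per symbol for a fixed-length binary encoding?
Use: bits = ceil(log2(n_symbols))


log2(4129) = 12.0116
Bracket: 2^12 = 4096 < 4129 <= 2^13 = 8192
So ceil(log2(4129)) = 13

bits = ceil(log2(4129)) = ceil(12.0116) = 13 bits


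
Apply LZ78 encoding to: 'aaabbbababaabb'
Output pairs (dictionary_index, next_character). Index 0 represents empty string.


LZ78 encoding steps:
Dictionary: {0: ''}
Step 1: w='' (idx 0), next='a' -> output (0, 'a'), add 'a' as idx 1
Step 2: w='a' (idx 1), next='a' -> output (1, 'a'), add 'aa' as idx 2
Step 3: w='' (idx 0), next='b' -> output (0, 'b'), add 'b' as idx 3
Step 4: w='b' (idx 3), next='b' -> output (3, 'b'), add 'bb' as idx 4
Step 5: w='a' (idx 1), next='b' -> output (1, 'b'), add 'ab' as idx 5
Step 6: w='ab' (idx 5), next='a' -> output (5, 'a'), add 'aba' as idx 6
Step 7: w='ab' (idx 5), next='b' -> output (5, 'b'), add 'abb' as idx 7


Encoded: [(0, 'a'), (1, 'a'), (0, 'b'), (3, 'b'), (1, 'b'), (5, 'a'), (5, 'b')]


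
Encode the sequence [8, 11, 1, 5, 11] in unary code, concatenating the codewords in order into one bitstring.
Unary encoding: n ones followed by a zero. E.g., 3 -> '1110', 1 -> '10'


Encode each number as n ones followed by a terminating 0:
  8 -> 111111110 (9 bits)
  11 -> 111111111110 (12 bits)
  1 -> 10 (2 bits)
  5 -> 111110 (6 bits)
  11 -> 111111111110 (12 bits)
Total length = 9 + 12 + 2 + 6 + 12 = 41 bits.

Unary([8, 11, 1, 5, 11]) = 11111111011111111111010111110111111111110 (41 bits)


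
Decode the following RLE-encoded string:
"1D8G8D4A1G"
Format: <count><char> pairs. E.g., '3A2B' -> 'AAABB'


Expanding each <count><char> pair:
  1D -> 'D'
  8G -> 'GGGGGGGG'
  8D -> 'DDDDDDDD'
  4A -> 'AAAA'
  1G -> 'G'

Decoded = DGGGGGGGGDDDDDDDDAAAAG


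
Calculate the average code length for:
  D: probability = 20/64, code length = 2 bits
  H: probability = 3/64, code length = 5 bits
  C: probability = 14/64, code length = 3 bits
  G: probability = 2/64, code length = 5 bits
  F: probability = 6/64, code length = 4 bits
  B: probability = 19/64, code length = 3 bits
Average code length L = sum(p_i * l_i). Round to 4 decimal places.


Weighted contributions p_i * l_i:
  D: (20/64) * 2 = 40/64
  H: (3/64) * 5 = 15/64
  C: (14/64) * 3 = 42/64
  G: (2/64) * 5 = 10/64
  F: (6/64) * 4 = 24/64
  B: (19/64) * 3 = 57/64
Sum = (40 + 15 + 42 + 10 + 24 + 57)/64 = 188/64

L = 188/64 = 2.9375 bits/symbol


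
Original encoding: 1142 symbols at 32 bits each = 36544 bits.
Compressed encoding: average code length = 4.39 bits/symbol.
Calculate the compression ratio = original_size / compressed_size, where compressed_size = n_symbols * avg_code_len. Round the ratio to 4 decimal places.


original_size = n_symbols * orig_bits = 1142 * 32 = 36544 bits
compressed_size = n_symbols * avg_code_len = 1142 * 4.39 = 5013.38 bits
ratio = original_size / compressed_size = 36544 / 5013.38 = 7.2893

Compression ratio = 7.2893


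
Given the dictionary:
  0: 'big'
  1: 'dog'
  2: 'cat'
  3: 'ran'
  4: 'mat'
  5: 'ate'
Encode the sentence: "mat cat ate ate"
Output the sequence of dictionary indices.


Look up each word in the dictionary:
  'mat' -> 4
  'cat' -> 2
  'ate' -> 5
  'ate' -> 5

Encoded: [4, 2, 5, 5]


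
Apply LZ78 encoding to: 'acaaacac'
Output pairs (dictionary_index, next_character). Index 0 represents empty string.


LZ78 encoding steps:
Dictionary: {0: ''}
Step 1: w='' (idx 0), next='a' -> output (0, 'a'), add 'a' as idx 1
Step 2: w='' (idx 0), next='c' -> output (0, 'c'), add 'c' as idx 2
Step 3: w='a' (idx 1), next='a' -> output (1, 'a'), add 'aa' as idx 3
Step 4: w='a' (idx 1), next='c' -> output (1, 'c'), add 'ac' as idx 4
Step 5: w='ac' (idx 4), end of input -> output (4, '')


Encoded: [(0, 'a'), (0, 'c'), (1, 'a'), (1, 'c'), (4, '')]


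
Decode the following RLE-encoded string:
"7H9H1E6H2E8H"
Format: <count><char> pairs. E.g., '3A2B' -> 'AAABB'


Expanding each <count><char> pair:
  7H -> 'HHHHHHH'
  9H -> 'HHHHHHHHH'
  1E -> 'E'
  6H -> 'HHHHHH'
  2E -> 'EE'
  8H -> 'HHHHHHHH'

Decoded = HHHHHHHHHHHHHHHHEHHHHHHEEHHHHHHHH


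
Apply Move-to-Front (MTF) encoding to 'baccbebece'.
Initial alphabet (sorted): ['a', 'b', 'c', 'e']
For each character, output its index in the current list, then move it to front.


MTF encoding:
'b': index 1 in ['a', 'b', 'c', 'e'] -> ['b', 'a', 'c', 'e']
'a': index 1 in ['b', 'a', 'c', 'e'] -> ['a', 'b', 'c', 'e']
'c': index 2 in ['a', 'b', 'c', 'e'] -> ['c', 'a', 'b', 'e']
'c': index 0 in ['c', 'a', 'b', 'e'] -> ['c', 'a', 'b', 'e']
'b': index 2 in ['c', 'a', 'b', 'e'] -> ['b', 'c', 'a', 'e']
'e': index 3 in ['b', 'c', 'a', 'e'] -> ['e', 'b', 'c', 'a']
'b': index 1 in ['e', 'b', 'c', 'a'] -> ['b', 'e', 'c', 'a']
'e': index 1 in ['b', 'e', 'c', 'a'] -> ['e', 'b', 'c', 'a']
'c': index 2 in ['e', 'b', 'c', 'a'] -> ['c', 'e', 'b', 'a']
'e': index 1 in ['c', 'e', 'b', 'a'] -> ['e', 'c', 'b', 'a']


Output: [1, 1, 2, 0, 2, 3, 1, 1, 2, 1]


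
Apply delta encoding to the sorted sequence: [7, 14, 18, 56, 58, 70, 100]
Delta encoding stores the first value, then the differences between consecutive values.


First value: 7
Deltas:
  14 - 7 = 7
  18 - 14 = 4
  56 - 18 = 38
  58 - 56 = 2
  70 - 58 = 12
  100 - 70 = 30


Delta encoded: [7, 7, 4, 38, 2, 12, 30]


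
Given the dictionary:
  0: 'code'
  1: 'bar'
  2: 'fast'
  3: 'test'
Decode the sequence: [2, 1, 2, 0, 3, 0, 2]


Look up each index in the dictionary:
  2 -> 'fast'
  1 -> 'bar'
  2 -> 'fast'
  0 -> 'code'
  3 -> 'test'
  0 -> 'code'
  2 -> 'fast'

Decoded: "fast bar fast code test code fast"


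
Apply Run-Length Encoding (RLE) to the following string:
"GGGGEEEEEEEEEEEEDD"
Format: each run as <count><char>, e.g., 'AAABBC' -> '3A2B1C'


Scanning runs left to right:
  i=0: run of 'G' x 4 -> '4G'
  i=4: run of 'E' x 12 -> '12E'
  i=16: run of 'D' x 2 -> '2D'

RLE = 4G12E2D


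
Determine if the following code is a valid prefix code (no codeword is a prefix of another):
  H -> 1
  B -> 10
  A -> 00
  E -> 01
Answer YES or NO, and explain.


Checking each pair (does one codeword prefix another?):
  H='1' vs B='10': prefix -- VIOLATION

NO -- this is NOT a valid prefix code. H (1) is a prefix of B (10).


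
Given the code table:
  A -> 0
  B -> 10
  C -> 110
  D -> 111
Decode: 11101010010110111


Decoding:
111 -> D
0 -> A
10 -> B
10 -> B
0 -> A
10 -> B
110 -> C
111 -> D


Result: DABBABCD


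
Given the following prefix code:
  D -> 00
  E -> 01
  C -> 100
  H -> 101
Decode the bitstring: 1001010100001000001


Decoding step by step:
Bits 100 -> C
Bits 101 -> H
Bits 01 -> E
Bits 00 -> D
Bits 00 -> D
Bits 100 -> C
Bits 00 -> D
Bits 01 -> E


Decoded message: CHEDDCDE


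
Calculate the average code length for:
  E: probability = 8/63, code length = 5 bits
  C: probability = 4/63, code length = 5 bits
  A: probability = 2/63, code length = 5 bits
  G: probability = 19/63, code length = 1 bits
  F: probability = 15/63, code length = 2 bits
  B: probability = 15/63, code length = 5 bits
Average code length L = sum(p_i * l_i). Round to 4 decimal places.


Weighted contributions p_i * l_i:
  E: (8/63) * 5 = 40/63
  C: (4/63) * 5 = 20/63
  A: (2/63) * 5 = 10/63
  G: (19/63) * 1 = 19/63
  F: (15/63) * 2 = 30/63
  B: (15/63) * 5 = 75/63
Sum = (40 + 20 + 10 + 19 + 30 + 75)/63 = 194/63

L = 194/63 = 3.0794 bits/symbol


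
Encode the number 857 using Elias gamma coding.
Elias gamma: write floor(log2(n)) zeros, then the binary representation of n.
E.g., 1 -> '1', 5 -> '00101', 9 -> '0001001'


num_bits = floor(log2(857)) + 1 = 10
leading_zeros = num_bits - 1 = 9
binary(857) = 1101011001

Elias gamma(857) = '000000000' + '1101011001' = 0000000001101011001 (19 bits)


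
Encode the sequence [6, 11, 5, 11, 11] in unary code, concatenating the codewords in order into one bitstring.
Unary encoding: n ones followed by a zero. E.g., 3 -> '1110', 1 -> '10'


Encode each number as n ones followed by a terminating 0:
  6 -> 1111110 (7 bits)
  11 -> 111111111110 (12 bits)
  5 -> 111110 (6 bits)
  11 -> 111111111110 (12 bits)
  11 -> 111111111110 (12 bits)
Total length = 7 + 12 + 6 + 12 + 12 = 49 bits.

Unary([6, 11, 5, 11, 11]) = 1111110111111111110111110111111111110111111111110 (49 bits)


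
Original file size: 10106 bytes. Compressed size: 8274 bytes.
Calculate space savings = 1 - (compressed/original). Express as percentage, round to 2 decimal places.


ratio = compressed/original = 8274/10106 = 0.818722
savings = 1 - ratio = 1 - 0.818722 = 0.181278
as a percentage: 0.181278 * 100 = 18.13%

Space savings = 1 - 8274/10106 = 18.13%


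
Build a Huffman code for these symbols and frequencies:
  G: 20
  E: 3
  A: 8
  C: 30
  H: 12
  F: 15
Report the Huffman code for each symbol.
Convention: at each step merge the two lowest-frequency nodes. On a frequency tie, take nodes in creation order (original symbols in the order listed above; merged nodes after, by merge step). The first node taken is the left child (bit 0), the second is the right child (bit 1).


Huffman tree construction:
Step 1: Merge E(3) + A(8) = 11
Step 2: Merge (E+A)(11) + H(12) = 23
Step 3: Merge F(15) + G(20) = 35
Step 4: Merge ((E+A)+H)(23) + C(30) = 53
Step 5: Merge (F+G)(35) + (((E+A)+H)+C)(53) = 88
Read each symbol's code off the tree from the root (left child = 0, right child = 1).

Codes:
  G: 01 (length 2)
  E: 1000 (length 4)
  A: 1001 (length 4)
  C: 11 (length 2)
  H: 101 (length 3)
  F: 00 (length 2)
Average code length: 210/88 = 2.3864 bits/symbol


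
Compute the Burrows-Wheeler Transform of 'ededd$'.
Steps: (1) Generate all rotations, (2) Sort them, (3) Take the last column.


Rotations (sorted):
  0: $ededd -> last char: d
  1: d$eded -> last char: d
  2: dd$ede -> last char: e
  3: dedd$e -> last char: e
  4: edd$ed -> last char: d
  5: ededd$ -> last char: $


BWT = ddeed$


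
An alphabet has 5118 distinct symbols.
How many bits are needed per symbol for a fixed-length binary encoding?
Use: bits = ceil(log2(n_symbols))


log2(5118) = 12.3214
Bracket: 2^12 = 4096 < 5118 <= 2^13 = 8192
So ceil(log2(5118)) = 13

bits = ceil(log2(5118)) = ceil(12.3214) = 13 bits


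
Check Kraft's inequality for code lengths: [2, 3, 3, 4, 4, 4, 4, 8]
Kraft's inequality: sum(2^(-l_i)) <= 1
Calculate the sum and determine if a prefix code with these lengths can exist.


Sum = 2^(-2) + 2^(-3) + 2^(-3) + 2^(-4) + 2^(-4) + 2^(-4) + 2^(-4) + 2^(-8)
    = 0.25 + 0.125 + 0.125 + 0.0625 + 0.0625 + 0.0625 + 0.0625 + 0.00390625
    = 193/256 = 0.75390625
Since 0.75390625 <= 1, Kraft's inequality IS satisfied.
A prefix code with these lengths CAN exist.

Kraft sum = 0.75390625. Satisfied.


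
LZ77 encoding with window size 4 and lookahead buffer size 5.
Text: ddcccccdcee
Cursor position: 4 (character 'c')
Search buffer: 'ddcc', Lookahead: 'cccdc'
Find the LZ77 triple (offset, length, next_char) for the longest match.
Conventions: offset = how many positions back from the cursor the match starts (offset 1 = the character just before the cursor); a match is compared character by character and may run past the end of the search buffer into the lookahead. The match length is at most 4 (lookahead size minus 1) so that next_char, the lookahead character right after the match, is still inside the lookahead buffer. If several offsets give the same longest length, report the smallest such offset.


Try each offset into the search buffer:
  offset=1 (pos 3, char 'c'): match length 3
  offset=2 (pos 2, char 'c'): match length 3
  offset=3 (pos 1, char 'd'): match length 0
  offset=4 (pos 0, char 'd'): match length 0
Longest match has length 3, found at offsets 1, 2; take the smallest, offset 1.
next_char = character at position 4 + 3 = 7 -> 'd'

Best match: offset=1, length=3 (matching 'ccc' starting at position 3)
LZ77 triple: (1, 3, 'd')


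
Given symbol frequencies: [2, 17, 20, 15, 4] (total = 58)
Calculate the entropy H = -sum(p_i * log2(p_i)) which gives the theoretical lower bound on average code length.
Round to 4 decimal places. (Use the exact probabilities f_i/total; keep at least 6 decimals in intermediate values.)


Per-symbol terms -p_i * log2(p_i) with p_i = f_i/58:
  p = 2/58 = 0.034483: log2(p) = -4.857981, -p*log2(p) = 0.167517
  p = 17/58 = 0.293103: log2(p) = -1.770518, -p*log2(p) = 0.518945
  p = 20/58 = 0.344828: log2(p) = -1.536053, -p*log2(p) = 0.529673
  p = 15/58 = 0.258621: log2(p) = -1.951090, -p*log2(p) = 0.504592
  p = 4/58 = 0.068966: log2(p) = -3.857981, -p*log2(p) = 0.266068
H = 0.167517 + 0.518945 + 0.529673 + 0.504592 + 0.266068 = 1.986795

H = 1.9868 bits/symbol


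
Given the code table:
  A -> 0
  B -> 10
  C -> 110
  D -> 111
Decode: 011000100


Decoding:
0 -> A
110 -> C
0 -> A
0 -> A
10 -> B
0 -> A


Result: ACAABA


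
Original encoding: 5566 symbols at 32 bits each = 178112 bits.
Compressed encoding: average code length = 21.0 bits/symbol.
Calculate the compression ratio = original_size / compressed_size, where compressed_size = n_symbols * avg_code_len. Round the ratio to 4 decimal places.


original_size = n_symbols * orig_bits = 5566 * 32 = 178112 bits
compressed_size = n_symbols * avg_code_len = 5566 * 21.0 = 116886.0 bits
ratio = original_size / compressed_size = 178112 / 116886.0 = 1.5238

Compression ratio = 1.5238


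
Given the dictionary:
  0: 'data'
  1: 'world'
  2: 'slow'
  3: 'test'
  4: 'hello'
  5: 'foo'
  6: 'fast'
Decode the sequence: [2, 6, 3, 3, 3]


Look up each index in the dictionary:
  2 -> 'slow'
  6 -> 'fast'
  3 -> 'test'
  3 -> 'test'
  3 -> 'test'

Decoded: "slow fast test test test"


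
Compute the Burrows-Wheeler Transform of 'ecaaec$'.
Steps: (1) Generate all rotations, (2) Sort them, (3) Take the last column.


Rotations (sorted):
  0: $ecaaec -> last char: c
  1: aaec$ec -> last char: c
  2: aec$eca -> last char: a
  3: c$ecaae -> last char: e
  4: caaec$e -> last char: e
  5: ec$ecaa -> last char: a
  6: ecaaec$ -> last char: $


BWT = ccaeea$


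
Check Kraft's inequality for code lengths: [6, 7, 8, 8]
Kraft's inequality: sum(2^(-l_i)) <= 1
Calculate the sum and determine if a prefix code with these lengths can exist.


Sum = 2^(-6) + 2^(-7) + 2^(-8) + 2^(-8)
    = 0.015625 + 0.0078125 + 0.00390625 + 0.00390625
    = 8/256 = 0.03125
Since 0.03125 <= 1, Kraft's inequality IS satisfied.
A prefix code with these lengths CAN exist.

Kraft sum = 0.03125. Satisfied.
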